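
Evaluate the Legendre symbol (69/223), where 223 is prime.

Euler's criterion: (69/223) ≡ 69^111 (mod 223).
69^2 ≡ 78 (mod 223)
69^4 ≡ 63 (mod 223)
69^8 ≡ 178 (mod 223)
69^16 ≡ 18 (mod 223)
69^32 ≡ 101 (mod 223)
69^64 ≡ 166 (mod 223)
69^111 = 69^(64+32+8+4+2+1) ≡ 1 (mod 223).
Result is 1, so (69/223) = 1.

1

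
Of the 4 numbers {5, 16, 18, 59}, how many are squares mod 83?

2

(5/83) = -1 → non-residue.
(16/83) = +1 → QR.
(18/83) = -1 → non-residue.
(59/83) = +1 → QR.
Total quadratic residues among the 4: 2.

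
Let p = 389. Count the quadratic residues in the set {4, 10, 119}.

(4/389) = +1 → QR.
(10/389) = -1 → non-residue.
(119/389) = +1 → QR.
Total quadratic residues among the 3: 2.

2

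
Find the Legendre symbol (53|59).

1

Reciprocity: 53 ≡ 1 and 59 ≡ 3 (mod 4), so (53/59) = +(59/53).
Reduce top mod 53: now compute (6/53).
Pull out 2: since 53 ≡ 5 (mod 8), (2/53) = -1.
Reciprocity: 3 ≡ 3 and 53 ≡ 1 (mod 4), so (3/53) = +(53/3).
Reduce top mod 3: now compute (2/3).
Pull out 2: since 3 ≡ 3 (mod 8), (2/3) = -1.
Reached (1/3) = 1. Collecting the sign flips along the way, the symbol is +1.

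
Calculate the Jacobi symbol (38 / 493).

Pull out 2: since 493 ≡ 5 (mod 8), (2/493) = -1.
Reciprocity: 19 ≡ 3 and 493 ≡ 1 (mod 4), so (19/493) = +(493/19).
Reduce top mod 19: now compute (18/19).
Pull out 2: since 19 ≡ 3 (mod 8), (2/19) = -1.
Reciprocity: 9 ≡ 1 and 19 ≡ 3 (mod 4), so (9/19) = +(19/9).
Reduce top mod 9: now compute (1/9).
Reached (1/9) = 1. Collecting the sign flips along the way, the symbol is +1.

1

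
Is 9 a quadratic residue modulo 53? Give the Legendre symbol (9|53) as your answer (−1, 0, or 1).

Reciprocity: 9 ≡ 1 and 53 ≡ 1 (mod 4), so (9/53) = +(53/9).
Reduce top mod 9: now compute (8/9).
Pull out 2^3: since 9 ≡ 1 (mod 8), (2/9) = +1, so (2/9)^3 = +1.
Reached (1/9) = 1. Collecting the sign flips along the way, the symbol is +1.

1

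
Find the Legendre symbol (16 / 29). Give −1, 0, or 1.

Euler's criterion: (16/29) ≡ 16^14 (mod 29).
16^2 ≡ 24 (mod 29)
16^4 ≡ 25 (mod 29)
16^8 ≡ 16 (mod 29)
16^14 = 16^(8+4+2) ≡ 1 (mod 29).
Result is 1, so (16/29) = 1.

1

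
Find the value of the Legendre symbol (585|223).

1

Euler's criterion: (585/223) ≡ 139^111 (mod 223).
139^2 ≡ 143 (mod 223)
139^4 ≡ 156 (mod 223)
139^8 ≡ 29 (mod 223)
139^16 ≡ 172 (mod 223)
139^32 ≡ 148 (mod 223)
139^64 ≡ 50 (mod 223)
139^111 = 139^(64+32+8+4+2+1) ≡ 1 (mod 223).
Result is 1, so (585/223) = 1.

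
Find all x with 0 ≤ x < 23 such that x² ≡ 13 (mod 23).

Since 23 ≡ 3 (mod 4), a square root of 13 is 13^((23+1)/4) = 13^6 mod 23.
Repeated squaring: 13^2≡8, 13^4≡18 (mod 23).
13^6 = 13^(4+2) ≡ 6 (mod 23).
Check: 6² = 36 ≡ 13 (mod 23). The two roots are 6 and 17.

6, 17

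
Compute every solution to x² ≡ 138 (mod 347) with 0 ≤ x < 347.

101, 246

Since 347 ≡ 3 (mod 4), a square root of 138 is 138^((347+1)/4) = 138^87 mod 347.
Repeated squaring: 138^2≡306, 138^4≡293, 138^8≡140, 138^16≡168, 138^32≡117, 138^64≡156 (mod 347).
138^87 = 138^(64+16+4+2+1) ≡ 246 (mod 347).
Check: 246² = 60516 ≡ 138 (mod 347). The two roots are 101 and 246.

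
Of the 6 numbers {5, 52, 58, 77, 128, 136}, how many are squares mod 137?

3

(5/137) = -1 → non-residue.
(52/137) = -1 → non-residue.
(58/137) = -1 → non-residue.
(77/137) = +1 → QR.
(128/137) = +1 → QR.
(136/137) = +1 → QR.
Total quadratic residues among the 6: 3.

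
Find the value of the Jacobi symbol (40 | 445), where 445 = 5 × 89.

Pull out 2^3: since 445 ≡ 5 (mod 8), (2/445) = -1, so (2/445)^3 = -1.
Reciprocity: 5 ≡ 1 and 445 ≡ 1 (mod 4), so (5/445) = +(445/5).
Reduce top mod 5: now compute (0/5).
Top reduces to 0: gcd > 1, so the symbol is 0.

0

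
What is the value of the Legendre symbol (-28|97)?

First reduce: -28 ≡ 69 (mod 97).
Reciprocity: 69 ≡ 1 and 97 ≡ 1 (mod 4), so (69/97) = +(97/69).
Reduce top mod 69: now compute (28/69).
Pull out 2^2: since 69 ≡ 5 (mod 8), (2/69) = -1, so (2/69)^2 = +1.
Reciprocity: 7 ≡ 3 and 69 ≡ 1 (mod 4), so (7/69) = +(69/7).
Reduce top mod 7: now compute (6/7).
Pull out 2: since 7 ≡ 7 (mod 8), (2/7) = +1.
Reciprocity: 3 ≡ 3 and 7 ≡ 3 (mod 4), so (3/7) = −(7/3).
Reduce top mod 3: now compute (1/3).
Reached (1/3) = 1. Collecting the sign flips along the way, the symbol is -1.

-1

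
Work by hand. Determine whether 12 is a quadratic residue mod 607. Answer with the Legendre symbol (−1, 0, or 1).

Euler's criterion: (12/607) ≡ 12^303 (mod 607).
12^2 ≡ 144 (mod 607)
12^4 ≡ 98 (mod 607)
12^8 ≡ 499 (mod 607)
12^16 ≡ 131 (mod 607)
12^32 ≡ 165 (mod 607)
12^64 ≡ 517 (mod 607)
12^128 ≡ 209 (mod 607)
12^256 ≡ 584 (mod 607)
12^303 = 12^(256+32+8+4+2+1) ≡ 606 (mod 607).
Result is 606 ≡ −1, so (12/607) = −1.

-1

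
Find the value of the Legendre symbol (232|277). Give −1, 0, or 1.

-1

Pull out 2^3: since 277 ≡ 5 (mod 8), (2/277) = -1, so (2/277)^3 = -1.
Reciprocity: 29 ≡ 1 and 277 ≡ 1 (mod 4), so (29/277) = +(277/29).
Reduce top mod 29: now compute (16/29).
Pull out 2^4: since 29 ≡ 5 (mod 8), (2/29) = -1, so (2/29)^4 = +1.
Reached (1/29) = 1. Collecting the sign flips along the way, the symbol is -1.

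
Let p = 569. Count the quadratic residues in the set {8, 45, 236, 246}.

(8/569) = +1 → QR.
(45/569) = +1 → QR.
(236/569) = -1 → non-residue.
(246/569) = -1 → non-residue.
Total quadratic residues among the 4: 2.

2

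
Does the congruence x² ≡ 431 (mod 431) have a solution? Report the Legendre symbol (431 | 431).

0

First reduce: 431 ≡ 0 (mod 431).
Top reduces to 0: gcd > 1, so the symbol is 0.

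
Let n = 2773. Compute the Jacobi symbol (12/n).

Pull out 2^2: since 2773 ≡ 5 (mod 8), (2/2773) = -1, so (2/2773)^2 = +1.
Reciprocity: 3 ≡ 3 and 2773 ≡ 1 (mod 4), so (3/2773) = +(2773/3).
Reduce top mod 3: now compute (1/3).
Reached (1/3) = 1. Collecting the sign flips along the way, the symbol is +1.

1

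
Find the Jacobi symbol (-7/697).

1

First reduce: -7 ≡ 690 (mod 697).
Pull out 2: since 697 ≡ 1 (mod 8), (2/697) = +1.
Reciprocity: 345 ≡ 1 and 697 ≡ 1 (mod 4), so (345/697) = +(697/345).
Reduce top mod 345: now compute (7/345).
Reciprocity: 7 ≡ 3 and 345 ≡ 1 (mod 4), so (7/345) = +(345/7).
Reduce top mod 7: now compute (2/7).
Pull out 2: since 7 ≡ 7 (mod 8), (2/7) = +1.
Reached (1/7) = 1. Collecting the sign flips along the way, the symbol is +1.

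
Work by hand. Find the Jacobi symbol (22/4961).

0

Pull out 2: since 4961 ≡ 1 (mod 8), (2/4961) = +1.
Reciprocity: 11 ≡ 3 and 4961 ≡ 1 (mod 4), so (11/4961) = +(4961/11).
Reduce top mod 11: now compute (0/11).
Top reduces to 0: gcd > 1, so the symbol is 0.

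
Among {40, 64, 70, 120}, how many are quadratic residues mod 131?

(40/131) = -1 → non-residue.
(64/131) = +1 → QR.
(70/131) = -1 → non-residue.
(120/131) = -1 → non-residue.
Total quadratic residues among the 4: 1.

1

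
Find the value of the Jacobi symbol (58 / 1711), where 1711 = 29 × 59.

0

Pull out 2: since 1711 ≡ 7 (mod 8), (2/1711) = +1.
Reciprocity: 29 ≡ 1 and 1711 ≡ 3 (mod 4), so (29/1711) = +(1711/29).
Reduce top mod 29: now compute (0/29).
Top reduces to 0: gcd > 1, so the symbol is 0.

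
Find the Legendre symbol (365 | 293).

Euler's criterion: (365/293) ≡ 72^146 (mod 293).
72^2 ≡ 203 (mod 293)
72^4 ≡ 189 (mod 293)
72^8 ≡ 268 (mod 293)
72^16 ≡ 39 (mod 293)
72^32 ≡ 56 (mod 293)
72^64 ≡ 206 (mod 293)
72^128 ≡ 244 (mod 293)
72^146 = 72^(128+16+2) ≡ 292 (mod 293).
Result is 292 ≡ −1, so (365/293) = −1.

-1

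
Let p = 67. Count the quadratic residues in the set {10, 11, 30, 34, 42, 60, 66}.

(10/67) = +1 → QR.
(11/67) = -1 → non-residue.
(30/67) = -1 → non-residue.
(34/67) = -1 → non-residue.
(42/67) = -1 → non-residue.
(60/67) = +1 → QR.
(66/67) = -1 → non-residue.
Total quadratic residues among the 7: 2.

2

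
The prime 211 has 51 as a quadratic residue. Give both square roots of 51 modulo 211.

Since 211 ≡ 3 (mod 4), a square root of 51 is 51^((211+1)/4) = 51^53 mod 211.
Repeated squaring: 51^2≡69, 51^4≡119, 51^8≡24, 51^16≡154, 51^32≡84 (mod 211).
51^53 = 51^(32+16+4+1) ≡ 126 (mod 211).
Check: 126² = 15876 ≡ 51 (mod 211). The two roots are 85 and 126.

85, 126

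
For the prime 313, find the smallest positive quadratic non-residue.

(2/313) = +1, so 2 is a residue.
(3/313) = +1, so 3 is a residue.
(4/313) = +1, so 4 is a residue.
(5/313) = −1, so 5 is the smallest positive non-residue mod 313.

5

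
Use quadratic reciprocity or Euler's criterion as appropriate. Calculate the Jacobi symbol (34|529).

1

Pull out 2: since 529 ≡ 1 (mod 8), (2/529) = +1.
Reciprocity: 17 ≡ 1 and 529 ≡ 1 (mod 4), so (17/529) = +(529/17).
Reduce top mod 17: now compute (2/17).
Pull out 2: since 17 ≡ 1 (mod 8), (2/17) = +1.
Reached (1/17) = 1. Collecting the sign flips along the way, the symbol is +1.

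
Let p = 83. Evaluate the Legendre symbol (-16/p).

-1

First reduce: -16 ≡ 67 (mod 83).
Reciprocity: 67 ≡ 3 and 83 ≡ 3 (mod 4), so (67/83) = −(83/67).
Reduce top mod 67: now compute (16/67).
Pull out 2^4: since 67 ≡ 3 (mod 8), (2/67) = -1, so (2/67)^4 = +1.
Reached (1/67) = 1. Collecting the sign flips along the way, the symbol is -1.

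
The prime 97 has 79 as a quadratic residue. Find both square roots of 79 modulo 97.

46, 51

97 ≡ 1 (mod 4), so we find a root by search.
Trying successive values, 46² = 2116 ≡ 79 (mod 97). The other root is 97 − 46 = 51.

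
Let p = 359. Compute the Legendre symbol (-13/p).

1

Euler's criterion: (-13/359) ≡ 346^179 (mod 359).
346^2 ≡ 169 (mod 359)
346^4 ≡ 200 (mod 359)
346^8 ≡ 151 (mod 359)
346^16 ≡ 184 (mod 359)
346^32 ≡ 110 (mod 359)
346^64 ≡ 253 (mod 359)
346^128 ≡ 107 (mod 359)
346^179 = 346^(128+32+16+2+1) ≡ 1 (mod 359).
Result is 1, so (-13/359) = 1.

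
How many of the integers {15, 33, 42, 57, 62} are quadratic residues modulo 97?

2

(15/97) = -1 → non-residue.
(33/97) = +1 → QR.
(42/97) = -1 → non-residue.
(57/97) = -1 → non-residue.
(62/97) = +1 → QR.
Total quadratic residues among the 5: 2.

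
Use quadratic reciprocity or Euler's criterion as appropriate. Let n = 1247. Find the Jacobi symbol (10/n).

-1

Pull out 2: since 1247 ≡ 7 (mod 8), (2/1247) = +1.
Reciprocity: 5 ≡ 1 and 1247 ≡ 3 (mod 4), so (5/1247) = +(1247/5).
Reduce top mod 5: now compute (2/5).
Pull out 2: since 5 ≡ 5 (mod 8), (2/5) = -1.
Reached (1/5) = 1. Collecting the sign flips along the way, the symbol is -1.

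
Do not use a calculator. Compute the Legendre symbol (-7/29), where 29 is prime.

Euler's criterion: (-7/29) ≡ 22^14 (mod 29).
22^2 ≡ 20 (mod 29)
22^4 ≡ 23 (mod 29)
22^8 ≡ 7 (mod 29)
22^14 = 22^(8+4+2) ≡ 1 (mod 29).
Result is 1, so (-7/29) = 1.

1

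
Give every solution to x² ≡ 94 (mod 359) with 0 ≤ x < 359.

69, 290

Since 359 ≡ 3 (mod 4), a square root of 94 is 94^((359+1)/4) = 94^90 mod 359.
Repeated squaring: 94^2≡220, 94^4≡294, 94^8≡276, 94^16≡68, 94^32≡316, 94^64≡54 (mod 359).
94^90 = 94^(64+16+8+2) ≡ 69 (mod 359).
Check: 69² = 4761 ≡ 94 (mod 359). The two roots are 69 and 290.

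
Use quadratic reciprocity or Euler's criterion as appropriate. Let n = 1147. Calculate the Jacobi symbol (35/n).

Reciprocity: 35 ≡ 3 and 1147 ≡ 3 (mod 4), so (35/1147) = −(1147/35).
Reduce top mod 35: now compute (27/35).
Reciprocity: 27 ≡ 3 and 35 ≡ 3 (mod 4), so (27/35) = −(35/27).
Reduce top mod 27: now compute (8/27).
Pull out 2^3: since 27 ≡ 3 (mod 8), (2/27) = -1, so (2/27)^3 = -1.
Reached (1/27) = 1. Collecting the sign flips along the way, the symbol is -1.

-1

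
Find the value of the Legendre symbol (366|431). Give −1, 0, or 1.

1

Euler's criterion: (366/431) ≡ 366^215 (mod 431).
366^2 ≡ 346 (mod 431)
366^4 ≡ 329 (mod 431)
366^8 ≡ 60 (mod 431)
366^16 ≡ 152 (mod 431)
366^32 ≡ 261 (mod 431)
366^64 ≡ 23 (mod 431)
366^128 ≡ 98 (mod 431)
366^215 = 366^(128+64+16+4+2+1) ≡ 1 (mod 431).
Result is 1, so (366/431) = 1.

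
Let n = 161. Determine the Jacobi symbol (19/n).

Reciprocity: 19 ≡ 3 and 161 ≡ 1 (mod 4), so (19/161) = +(161/19).
Reduce top mod 19: now compute (9/19).
Reciprocity: 9 ≡ 1 and 19 ≡ 3 (mod 4), so (9/19) = +(19/9).
Reduce top mod 9: now compute (1/9).
Reached (1/9) = 1. Collecting the sign flips along the way, the symbol is +1.

1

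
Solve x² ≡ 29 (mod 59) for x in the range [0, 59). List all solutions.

18, 41

Since 59 ≡ 3 (mod 4), a square root of 29 is 29^((59+1)/4) = 29^15 mod 59.
Repeated squaring: 29^2≡15, 29^4≡48, 29^8≡3 (mod 59).
29^15 = 29^(8+4+2+1) ≡ 41 (mod 59).
Check: 41² = 1681 ≡ 29 (mod 59). The two roots are 18 and 41.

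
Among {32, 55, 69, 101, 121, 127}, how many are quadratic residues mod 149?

(32/149) = -1 → non-residue.
(55/149) = -1 → non-residue.
(69/149) = +1 → QR.
(101/149) = -1 → non-residue.
(121/149) = +1 → QR.
(127/149) = +1 → QR.
Total quadratic residues among the 6: 3.

3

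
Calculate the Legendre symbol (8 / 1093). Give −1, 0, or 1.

Euler's criterion: (8/1093) ≡ 8^546 (mod 1093).
8^2 ≡ 64 (mod 1093)
8^4 ≡ 817 (mod 1093)
8^8 ≡ 759 (mod 1093)
8^16 ≡ 70 (mod 1093)
8^32 ≡ 528 (mod 1093)
8^64 ≡ 69 (mod 1093)
8^128 ≡ 389 (mod 1093)
8^256 ≡ 487 (mod 1093)
8^512 ≡ 1081 (mod 1093)
8^546 = 8^(512+32+2) ≡ 1092 (mod 1093).
Result is 1092 ≡ −1, so (8/1093) = −1.

-1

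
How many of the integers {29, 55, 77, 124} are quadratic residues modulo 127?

(29/127) = -1 → non-residue.
(55/127) = -1 → non-residue.
(77/127) = -1 → non-residue.
(124/127) = +1 → QR.
Total quadratic residues among the 4: 1.

1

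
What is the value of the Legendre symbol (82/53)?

1

Euler's criterion: (82/53) ≡ 29^26 (mod 53).
29^2 ≡ 46 (mod 53)
29^4 ≡ 49 (mod 53)
29^8 ≡ 16 (mod 53)
29^16 ≡ 44 (mod 53)
29^26 = 29^(16+8+2) ≡ 1 (mod 53).
Result is 1, so (82/53) = 1.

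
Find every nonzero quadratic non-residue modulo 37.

2, 5, 6, 8, 13, 14, 15, 17, 18, 19, 20, 22, 23, 24, 29, 31, 32, 35

Square k = 1,…,18 (k and 37−k give the same square):
1²=1, 2²=4, 3²=9, 4²=16, 5²=25, 6²=36, 7²≡12, 8²≡27, 9²≡7, 10²≡26, 11²≡10, 12²≡33, 13²≡21, 14²≡11, 15²≡3, 16²≡34, 17²≡30, 18²≡28 (mod 37).
The residues are {1, 3, 4, 7, 9, 10, 11, 12, 16, 21, 25, 26, 27, 28, 30, 33, 34, 36}; the non-residues are the remaining 18 nonzero classes.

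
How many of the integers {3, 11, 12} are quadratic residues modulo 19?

(3/19) = -1 → non-residue.
(11/19) = +1 → QR.
(12/19) = -1 → non-residue.
Total quadratic residues among the 3: 1.

1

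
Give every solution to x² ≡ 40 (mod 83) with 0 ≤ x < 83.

Since 83 ≡ 3 (mod 4), a square root of 40 is 40^((83+1)/4) = 40^21 mod 83.
Repeated squaring: 40^2≡23, 40^4≡31, 40^8≡48, 40^16≡63 (mod 83).
40^21 = 40^(16+4+1) ≡ 17 (mod 83).
Check: 17² = 289 ≡ 40 (mod 83). The two roots are 17 and 66.

17, 66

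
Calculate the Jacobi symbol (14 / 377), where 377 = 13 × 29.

Pull out 2: since 377 ≡ 1 (mod 8), (2/377) = +1.
Reciprocity: 7 ≡ 3 and 377 ≡ 1 (mod 4), so (7/377) = +(377/7).
Reduce top mod 7: now compute (6/7).
Pull out 2: since 7 ≡ 7 (mod 8), (2/7) = +1.
Reciprocity: 3 ≡ 3 and 7 ≡ 3 (mod 4), so (3/7) = −(7/3).
Reduce top mod 3: now compute (1/3).
Reached (1/3) = 1. Collecting the sign flips along the way, the symbol is -1.

-1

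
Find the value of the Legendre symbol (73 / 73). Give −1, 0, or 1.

First reduce: 73 ≡ 0 (mod 73).
Top reduces to 0: gcd > 1, so the symbol is 0.

0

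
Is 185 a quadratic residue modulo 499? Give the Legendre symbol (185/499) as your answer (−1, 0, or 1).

-1

Euler's criterion: (185/499) ≡ 185^249 (mod 499).
185^2 ≡ 293 (mod 499)
185^4 ≡ 21 (mod 499)
185^8 ≡ 441 (mod 499)
185^16 ≡ 370 (mod 499)
185^32 ≡ 174 (mod 499)
185^64 ≡ 336 (mod 499)
185^128 ≡ 122 (mod 499)
185^249 = 185^(128+64+32+16+8+1) ≡ 498 (mod 499).
Result is 498 ≡ −1, so (185/499) = −1.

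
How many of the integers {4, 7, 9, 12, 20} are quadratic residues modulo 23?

3

(4/23) = +1 → QR.
(7/23) = -1 → non-residue.
(9/23) = +1 → QR.
(12/23) = +1 → QR.
(20/23) = -1 → non-residue.
Total quadratic residues among the 5: 3.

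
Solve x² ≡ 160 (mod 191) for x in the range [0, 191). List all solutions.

55, 136

Since 191 ≡ 3 (mod 4), a square root of 160 is 160^((191+1)/4) = 160^48 mod 191.
Repeated squaring: 160^2≡6, 160^4≡36, 160^8≡150, 160^16≡153, 160^32≡107 (mod 191).
160^48 = 160^(32+16) ≡ 136 (mod 191).
Check: 136² = 18496 ≡ 160 (mod 191). The two roots are 55 and 136.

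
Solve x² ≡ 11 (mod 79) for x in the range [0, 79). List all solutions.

13, 66

Since 79 ≡ 3 (mod 4), a square root of 11 is 11^((79+1)/4) = 11^20 mod 79.
Repeated squaring: 11^2≡42, 11^4≡26, 11^8≡44, 11^16≡40 (mod 79).
11^20 = 11^(16+4) ≡ 13 (mod 79).
Check: 13² = 169 ≡ 11 (mod 79). The two roots are 13 and 66.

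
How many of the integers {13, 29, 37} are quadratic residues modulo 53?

(13/53) = +1 → QR.
(29/53) = +1 → QR.
(37/53) = +1 → QR.
Total quadratic residues among the 3: 3.

3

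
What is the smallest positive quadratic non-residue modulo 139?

2

(2/139) = −1, so 2 is the smallest positive non-residue mod 139.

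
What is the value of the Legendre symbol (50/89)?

1

Euler's criterion: (50/89) ≡ 50^44 (mod 89).
50^2 ≡ 8 (mod 89)
50^4 ≡ 64 (mod 89)
50^8 ≡ 2 (mod 89)
50^16 ≡ 4 (mod 89)
50^32 ≡ 16 (mod 89)
50^44 = 50^(32+8+4) ≡ 1 (mod 89).
Result is 1, so (50/89) = 1.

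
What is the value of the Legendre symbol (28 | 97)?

-1

Pull out 2^2: since 97 ≡ 1 (mod 8), (2/97) = +1, so (2/97)^2 = +1.
Reciprocity: 7 ≡ 3 and 97 ≡ 1 (mod 4), so (7/97) = +(97/7).
Reduce top mod 7: now compute (6/7).
Pull out 2: since 7 ≡ 7 (mod 8), (2/7) = +1.
Reciprocity: 3 ≡ 3 and 7 ≡ 3 (mod 4), so (3/7) = −(7/3).
Reduce top mod 3: now compute (1/3).
Reached (1/3) = 1. Collecting the sign flips along the way, the symbol is -1.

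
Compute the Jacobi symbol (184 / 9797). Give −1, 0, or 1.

Pull out 2^3: since 9797 ≡ 5 (mod 8), (2/9797) = -1, so (2/9797)^3 = -1.
Reciprocity: 23 ≡ 3 and 9797 ≡ 1 (mod 4), so (23/9797) = +(9797/23).
Reduce top mod 23: now compute (22/23).
Pull out 2: since 23 ≡ 7 (mod 8), (2/23) = +1.
Reciprocity: 11 ≡ 3 and 23 ≡ 3 (mod 4), so (11/23) = −(23/11).
Reduce top mod 11: now compute (1/11).
Reached (1/11) = 1. Collecting the sign flips along the way, the symbol is +1.

1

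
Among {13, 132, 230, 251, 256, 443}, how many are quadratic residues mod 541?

(13/541) = -1 → non-residue.
(132/541) = -1 → non-residue.
(230/541) = -1 → non-residue.
(251/541) = +1 → QR.
(256/541) = +1 → QR.
(443/541) = -1 → non-residue.
Total quadratic residues among the 6: 2.

2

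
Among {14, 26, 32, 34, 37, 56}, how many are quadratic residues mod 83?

2

(14/83) = -1 → non-residue.
(26/83) = +1 → QR.
(32/83) = -1 → non-residue.
(34/83) = -1 → non-residue.
(37/83) = +1 → QR.
(56/83) = -1 → non-residue.
Total quadratic residues among the 6: 2.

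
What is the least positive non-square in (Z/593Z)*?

3

(2/593) = +1, so 2 is a residue.
(3/593) = −1, so 3 is the smallest positive non-residue mod 593.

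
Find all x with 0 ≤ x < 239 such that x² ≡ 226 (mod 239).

Since 239 ≡ 3 (mod 4), a square root of 226 is 226^((239+1)/4) = 226^60 mod 239.
Repeated squaring: 226^2≡169, 226^4≡120, 226^8≡60, 226^16≡15, 226^32≡225 (mod 239).
226^60 = 226^(32+16+8+4) ≡ 153 (mod 239).
Check: 153² = 23409 ≡ 226 (mod 239). The two roots are 86 and 153.

86, 153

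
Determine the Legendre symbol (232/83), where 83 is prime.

Euler's criterion: (232/83) ≡ 66^41 (mod 83).
66^2 ≡ 40 (mod 83)
66^4 ≡ 23 (mod 83)
66^8 ≡ 31 (mod 83)
66^16 ≡ 48 (mod 83)
66^32 ≡ 63 (mod 83)
66^41 = 66^(32+8+1) ≡ 82 (mod 83).
Result is 82 ≡ −1, so (232/83) = −1.

-1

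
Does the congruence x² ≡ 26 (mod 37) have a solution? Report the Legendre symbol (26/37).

1

Pull out 2: since 37 ≡ 5 (mod 8), (2/37) = -1.
Reciprocity: 13 ≡ 1 and 37 ≡ 1 (mod 4), so (13/37) = +(37/13).
Reduce top mod 13: now compute (11/13).
Reciprocity: 11 ≡ 3 and 13 ≡ 1 (mod 4), so (11/13) = +(13/11).
Reduce top mod 11: now compute (2/11).
Pull out 2: since 11 ≡ 3 (mod 8), (2/11) = -1.
Reached (1/11) = 1. Collecting the sign flips along the way, the symbol is +1.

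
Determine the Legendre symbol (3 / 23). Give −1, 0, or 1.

Reciprocity: 3 ≡ 3 and 23 ≡ 3 (mod 4), so (3/23) = −(23/3).
Reduce top mod 3: now compute (2/3).
Pull out 2: since 3 ≡ 3 (mod 8), (2/3) = -1.
Reached (1/3) = 1. Collecting the sign flips along the way, the symbol is +1.

1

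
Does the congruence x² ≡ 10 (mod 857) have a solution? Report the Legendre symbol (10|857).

Pull out 2: since 857 ≡ 1 (mod 8), (2/857) = +1.
Reciprocity: 5 ≡ 1 and 857 ≡ 1 (mod 4), so (5/857) = +(857/5).
Reduce top mod 5: now compute (2/5).
Pull out 2: since 5 ≡ 5 (mod 8), (2/5) = -1.
Reached (1/5) = 1. Collecting the sign flips along the way, the symbol is -1.

-1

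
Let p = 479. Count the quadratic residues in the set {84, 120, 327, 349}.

(84/479) = +1 → QR.
(120/479) = +1 → QR.
(327/479) = +1 → QR.
(349/479) = +1 → QR.
Total quadratic residues among the 4: 4.

4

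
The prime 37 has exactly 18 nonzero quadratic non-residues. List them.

2,5,6,8,13,14,15,17,18,19,20,22,23,24,29,31,32,35

Square k = 1,…,18 (k and 37−k give the same square):
1²=1, 2²=4, 3²=9, 4²=16, 5²=25, 6²=36, 7²≡12, 8²≡27, 9²≡7, 10²≡26, 11²≡10, 12²≡33, 13²≡21, 14²≡11, 15²≡3, 16²≡34, 17²≡30, 18²≡28 (mod 37).
The residues are {1, 3, 4, 7, 9, 10, 11, 12, 16, 21, 25, 26, 27, 28, 30, 33, 34, 36}; the non-residues are the remaining 18 nonzero classes.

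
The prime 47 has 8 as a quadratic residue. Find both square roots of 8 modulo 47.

14, 33

Since 47 ≡ 3 (mod 4), a square root of 8 is 8^((47+1)/4) = 8^12 mod 47.
Repeated squaring: 8^2≡17, 8^4≡7, 8^8≡2 (mod 47).
8^12 = 8^(8+4) ≡ 14 (mod 47).
Check: 14² = 196 ≡ 8 (mod 47). The two roots are 14 and 33.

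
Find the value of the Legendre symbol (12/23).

Pull out 2^2: since 23 ≡ 7 (mod 8), (2/23) = +1, so (2/23)^2 = +1.
Reciprocity: 3 ≡ 3 and 23 ≡ 3 (mod 4), so (3/23) = −(23/3).
Reduce top mod 3: now compute (2/3).
Pull out 2: since 3 ≡ 3 (mod 8), (2/3) = -1.
Reached (1/3) = 1. Collecting the sign flips along the way, the symbol is +1.

1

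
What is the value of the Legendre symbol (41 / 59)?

Euler's criterion: (41/59) ≡ 41^29 (mod 59).
41^2 ≡ 29 (mod 59)
41^4 ≡ 15 (mod 59)
41^8 ≡ 48 (mod 59)
41^16 ≡ 3 (mod 59)
41^29 = 41^(16+8+4+1) ≡ 1 (mod 59).
Result is 1, so (41/59) = 1.

1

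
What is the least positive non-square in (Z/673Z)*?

(2/673) = +1, so 2 is a residue.
(3/673) = +1, so 3 is a residue.
(4/673) = +1, so 4 is a residue.
(5/673) = −1, so 5 is the smallest positive non-residue mod 673.

5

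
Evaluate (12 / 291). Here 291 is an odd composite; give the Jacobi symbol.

0

Pull out 2^2: since 291 ≡ 3 (mod 8), (2/291) = -1, so (2/291)^2 = +1.
Reciprocity: 3 ≡ 3 and 291 ≡ 3 (mod 4), so (3/291) = −(291/3).
Reduce top mod 3: now compute (0/3).
Top reduces to 0: gcd > 1, so the symbol is 0.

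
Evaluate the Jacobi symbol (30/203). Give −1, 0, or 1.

1

Pull out 2: since 203 ≡ 3 (mod 8), (2/203) = -1.
Reciprocity: 15 ≡ 3 and 203 ≡ 3 (mod 4), so (15/203) = −(203/15).
Reduce top mod 15: now compute (8/15).
Pull out 2^3: since 15 ≡ 7 (mod 8), (2/15) = +1, so (2/15)^3 = +1.
Reached (1/15) = 1. Collecting the sign flips along the way, the symbol is +1.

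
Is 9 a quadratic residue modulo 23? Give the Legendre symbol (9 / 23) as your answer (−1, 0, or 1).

Euler's criterion: (9/23) ≡ 9^11 (mod 23).
9^2 ≡ 12 (mod 23)
9^4 ≡ 6 (mod 23)
9^8 ≡ 13 (mod 23)
9^11 = 9^(8+2+1) ≡ 1 (mod 23).
Result is 1, so (9/23) = 1.

1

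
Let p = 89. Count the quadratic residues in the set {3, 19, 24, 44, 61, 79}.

2

(3/89) = -1 → non-residue.
(19/89) = -1 → non-residue.
(24/89) = -1 → non-residue.
(44/89) = +1 → QR.
(61/89) = -1 → non-residue.
(79/89) = +1 → QR.
Total quadratic residues among the 6: 2.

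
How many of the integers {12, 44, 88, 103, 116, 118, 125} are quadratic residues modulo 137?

4

(12/137) = -1 → non-residue.
(44/137) = +1 → QR.
(88/137) = +1 → QR.
(103/137) = +1 → QR.
(116/137) = -1 → non-residue.
(118/137) = +1 → QR.
(125/137) = -1 → non-residue.
Total quadratic residues among the 7: 4.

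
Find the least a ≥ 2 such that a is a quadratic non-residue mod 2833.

(2/2833) = +1, so 2 is a residue.
(3/2833) = +1, so 3 is a residue.
(4/2833) = +1, so 4 is a residue.
(5/2833) = −1, so 5 is the smallest positive non-residue mod 2833.

5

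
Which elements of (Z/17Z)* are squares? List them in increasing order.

1 2 4 8 9 13 15 16

Square k = 1,…,8 (k and 17−k give the same square):
1²=1, 2²=4, 3²=9, 4²=16, 5²≡8, 6²≡2, 7²≡15, 8²≡13 (mod 17).
So the quadratic residues mod 17 are {1, 2, 4, 8, 9, 13, 15, 16}.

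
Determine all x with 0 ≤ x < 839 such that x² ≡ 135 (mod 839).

109, 730

Since 839 ≡ 3 (mod 4), a square root of 135 is 135^((839+1)/4) = 135^210 mod 839.
Repeated squaring: 135^2≡606, 135^4≡593, 135^8≡108, 135^16≡757, 135^32≡12, 135^64≡144, 135^128≡600 (mod 839).
135^210 = 135^(128+64+16+2) ≡ 730 (mod 839).
Check: 730² = 532900 ≡ 135 (mod 839). The two roots are 109 and 730.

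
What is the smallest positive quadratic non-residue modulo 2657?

(2/2657) = +1, so 2 is a residue.
(3/2657) = −1, so 3 is the smallest positive non-residue mod 2657.

3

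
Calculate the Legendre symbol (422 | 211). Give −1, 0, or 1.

0

First reduce: 422 ≡ 0 (mod 211).
Top reduces to 0: gcd > 1, so the symbol is 0.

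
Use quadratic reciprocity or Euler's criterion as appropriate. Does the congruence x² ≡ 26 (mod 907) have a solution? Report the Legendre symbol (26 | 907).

Pull out 2: since 907 ≡ 3 (mod 8), (2/907) = -1.
Reciprocity: 13 ≡ 1 and 907 ≡ 3 (mod 4), so (13/907) = +(907/13).
Reduce top mod 13: now compute (10/13).
Pull out 2: since 13 ≡ 5 (mod 8), (2/13) = -1.
Reciprocity: 5 ≡ 1 and 13 ≡ 1 (mod 4), so (5/13) = +(13/5).
Reduce top mod 5: now compute (3/5).
Reciprocity: 3 ≡ 3 and 5 ≡ 1 (mod 4), so (3/5) = +(5/3).
Reduce top mod 3: now compute (2/3).
Pull out 2: since 3 ≡ 3 (mod 8), (2/3) = -1.
Reached (1/3) = 1. Collecting the sign flips along the way, the symbol is -1.

-1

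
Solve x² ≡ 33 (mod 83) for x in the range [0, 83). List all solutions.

38, 45

Since 83 ≡ 3 (mod 4), a square root of 33 is 33^((83+1)/4) = 33^21 mod 83.
Repeated squaring: 33^2≡10, 33^4≡17, 33^8≡40, 33^16≡23 (mod 83).
33^21 = 33^(16+4+1) ≡ 38 (mod 83).
Check: 38² = 1444 ≡ 33 (mod 83). The two roots are 38 and 45.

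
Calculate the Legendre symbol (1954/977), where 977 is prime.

First reduce: 1954 ≡ 0 (mod 977).
Top reduces to 0: gcd > 1, so the symbol is 0.

0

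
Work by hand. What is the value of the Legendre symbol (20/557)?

-1

Pull out 2^2: since 557 ≡ 5 (mod 8), (2/557) = -1, so (2/557)^2 = +1.
Reciprocity: 5 ≡ 1 and 557 ≡ 1 (mod 4), so (5/557) = +(557/5).
Reduce top mod 5: now compute (2/5).
Pull out 2: since 5 ≡ 5 (mod 8), (2/5) = -1.
Reached (1/5) = 1. Collecting the sign flips along the way, the symbol is -1.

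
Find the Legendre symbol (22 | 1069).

Euler's criterion: (22/1069) ≡ 22^534 (mod 1069).
22^2 ≡ 484 (mod 1069)
22^4 ≡ 145 (mod 1069)
22^8 ≡ 714 (mod 1069)
22^16 ≡ 952 (mod 1069)
22^32 ≡ 861 (mod 1069)
22^64 ≡ 504 (mod 1069)
22^128 ≡ 663 (mod 1069)
22^256 ≡ 210 (mod 1069)
22^512 ≡ 271 (mod 1069)
22^534 = 22^(512+16+4+2) ≡ 1 (mod 1069).
Result is 1, so (22/1069) = 1.

1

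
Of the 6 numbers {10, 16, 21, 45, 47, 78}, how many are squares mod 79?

4

(10/79) = +1 → QR.
(16/79) = +1 → QR.
(21/79) = +1 → QR.
(45/79) = +1 → QR.
(47/79) = -1 → non-residue.
(78/79) = -1 → non-residue.
Total quadratic residues among the 6: 4.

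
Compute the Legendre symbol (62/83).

Pull out 2: since 83 ≡ 3 (mod 8), (2/83) = -1.
Reciprocity: 31 ≡ 3 and 83 ≡ 3 (mod 4), so (31/83) = −(83/31).
Reduce top mod 31: now compute (21/31).
Reciprocity: 21 ≡ 1 and 31 ≡ 3 (mod 4), so (21/31) = +(31/21).
Reduce top mod 21: now compute (10/21).
Pull out 2: since 21 ≡ 5 (mod 8), (2/21) = -1.
Reciprocity: 5 ≡ 1 and 21 ≡ 1 (mod 4), so (5/21) = +(21/5).
Reduce top mod 5: now compute (1/5).
Reached (1/5) = 1. Collecting the sign flips along the way, the symbol is -1.

-1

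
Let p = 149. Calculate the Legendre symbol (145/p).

1

Euler's criterion: (145/149) ≡ 145^74 (mod 149).
145^2 ≡ 16 (mod 149)
145^4 ≡ 107 (mod 149)
145^8 ≡ 125 (mod 149)
145^16 ≡ 129 (mod 149)
145^32 ≡ 102 (mod 149)
145^64 ≡ 123 (mod 149)
145^74 = 145^(64+8+2) ≡ 1 (mod 149).
Result is 1, so (145/149) = 1.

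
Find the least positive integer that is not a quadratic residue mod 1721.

(2/1721) = +1, so 2 is a residue.
(3/1721) = −1, so 3 is the smallest positive non-residue mod 1721.

3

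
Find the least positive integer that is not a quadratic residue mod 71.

7

(2/71) = +1, so 2 is a residue.
(3/71) = +1, so 3 is a residue.
(4/71) = +1, so 4 is a residue.
(5/71) = +1, so 5 is a residue.
(6/71) = +1, so 6 is a residue.
(7/71) = −1, so 7 is the smallest positive non-residue mod 71.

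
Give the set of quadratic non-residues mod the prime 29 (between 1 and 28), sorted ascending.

2,3,8,10,11,12,14,15,17,18,19,21,26,27

Square k = 1,…,14 (k and 29−k give the same square):
1²=1, 2²=4, 3²=9, 4²=16, 5²=25, 6²≡7, 7²≡20, 8²≡6, 9²≡23, 10²≡13, 11²≡5, 12²≡28, 13²≡24, 14²≡22 (mod 29).
The residues are {1, 4, 5, 6, 7, 9, 13, 16, 20, 22, 23, 24, 25, 28}; the non-residues are the remaining 14 nonzero classes.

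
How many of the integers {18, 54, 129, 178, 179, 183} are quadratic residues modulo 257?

3

(18/257) = +1 → QR.
(54/257) = -1 → non-residue.
(129/257) = +1 → QR.
(178/257) = +1 → QR.
(179/257) = -1 → non-residue.
(183/257) = -1 → non-residue.
Total quadratic residues among the 6: 3.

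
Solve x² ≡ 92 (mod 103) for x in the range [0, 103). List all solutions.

35, 68

Since 103 ≡ 3 (mod 4), a square root of 92 is 92^((103+1)/4) = 92^26 mod 103.
Repeated squaring: 92^2≡18, 92^4≡15, 92^8≡19, 92^16≡52 (mod 103).
92^26 = 92^(16+8+2) ≡ 68 (mod 103).
Check: 68² = 4624 ≡ 92 (mod 103). The two roots are 35 and 68.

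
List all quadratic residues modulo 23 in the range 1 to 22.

Square k = 1,…,11 (k and 23−k give the same square):
1²=1, 2²=4, 3²=9, 4²=16, 5²≡2, 6²≡13, 7²≡3, 8²≡18, 9²≡12, 10²≡8, 11²≡6 (mod 23).
So the quadratic residues mod 23 are {1, 2, 3, 4, 6, 8, 9, 12, 13, 16, 18}.

1 2 3 4 6 8 9 12 13 16 18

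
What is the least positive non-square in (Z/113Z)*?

3

(2/113) = +1, so 2 is a residue.
(3/113) = −1, so 3 is the smallest positive non-residue mod 113.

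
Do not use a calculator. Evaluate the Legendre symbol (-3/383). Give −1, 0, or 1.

-1

Euler's criterion: (-3/383) ≡ 380^191 (mod 383).
380^2 ≡ 9 (mod 383)
380^4 ≡ 81 (mod 383)
380^8 ≡ 50 (mod 383)
380^16 ≡ 202 (mod 383)
380^32 ≡ 206 (mod 383)
380^64 ≡ 306 (mod 383)
380^128 ≡ 184 (mod 383)
380^191 = 380^(128+32+16+8+4+2+1) ≡ 382 (mod 383).
Result is 382 ≡ −1, so (-3/383) = −1.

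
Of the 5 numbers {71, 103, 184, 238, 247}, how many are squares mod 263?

(71/263) = -1 → non-residue.
(103/263) = +1 → QR.
(184/263) = +1 → QR.
(238/263) = -1 → non-residue.
(247/263) = -1 → non-residue.
Total quadratic residues among the 5: 2.

2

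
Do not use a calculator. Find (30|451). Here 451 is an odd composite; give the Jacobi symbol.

1

Pull out 2: since 451 ≡ 3 (mod 8), (2/451) = -1.
Reciprocity: 15 ≡ 3 and 451 ≡ 3 (mod 4), so (15/451) = −(451/15).
Reduce top mod 15: now compute (1/15).
Reached (1/15) = 1. Collecting the sign flips along the way, the symbol is +1.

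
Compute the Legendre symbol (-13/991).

First reduce: -13 ≡ 978 (mod 991).
Pull out 2: since 991 ≡ 7 (mod 8), (2/991) = +1.
Reciprocity: 489 ≡ 1 and 991 ≡ 3 (mod 4), so (489/991) = +(991/489).
Reduce top mod 489: now compute (13/489).
Reciprocity: 13 ≡ 1 and 489 ≡ 1 (mod 4), so (13/489) = +(489/13).
Reduce top mod 13: now compute (8/13).
Pull out 2^3: since 13 ≡ 5 (mod 8), (2/13) = -1, so (2/13)^3 = -1.
Reached (1/13) = 1. Collecting the sign flips along the way, the symbol is -1.

-1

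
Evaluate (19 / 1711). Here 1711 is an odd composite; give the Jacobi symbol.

Reciprocity: 19 ≡ 3 and 1711 ≡ 3 (mod 4), so (19/1711) = −(1711/19).
Reduce top mod 19: now compute (1/19).
Reached (1/19) = 1. Collecting the sign flips along the way, the symbol is -1.

-1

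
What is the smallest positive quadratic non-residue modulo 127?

(2/127) = +1, so 2 is a residue.
(3/127) = −1, so 3 is the smallest positive non-residue mod 127.

3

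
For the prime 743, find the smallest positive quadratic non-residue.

(2/743) = +1, so 2 is a residue.
(3/743) = +1, so 3 is a residue.
(4/743) = +1, so 4 is a residue.
(5/743) = −1, so 5 is the smallest positive non-residue mod 743.

5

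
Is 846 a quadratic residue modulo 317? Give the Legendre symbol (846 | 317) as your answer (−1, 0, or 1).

First reduce: 846 ≡ 212 (mod 317).
Pull out 2^2: since 317 ≡ 5 (mod 8), (2/317) = -1, so (2/317)^2 = +1.
Reciprocity: 53 ≡ 1 and 317 ≡ 1 (mod 4), so (53/317) = +(317/53).
Reduce top mod 53: now compute (52/53).
Pull out 2^2: since 53 ≡ 5 (mod 8), (2/53) = -1, so (2/53)^2 = +1.
Reciprocity: 13 ≡ 1 and 53 ≡ 1 (mod 4), so (13/53) = +(53/13).
Reduce top mod 13: now compute (1/13).
Reached (1/13) = 1. Collecting the sign flips along the way, the symbol is +1.

1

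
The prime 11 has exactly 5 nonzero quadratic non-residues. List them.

2, 6, 7, 8, 10

Square k = 1,…,5 (k and 11−k give the same square):
1²=1, 2²=4, 3²=9, 4²≡5, 5²≡3 (mod 11).
The residues are {1, 3, 4, 5, 9}; the non-residues are the remaining 5 nonzero classes.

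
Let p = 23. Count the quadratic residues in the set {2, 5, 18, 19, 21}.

2

(2/23) = +1 → QR.
(5/23) = -1 → non-residue.
(18/23) = +1 → QR.
(19/23) = -1 → non-residue.
(21/23) = -1 → non-residue.
Total quadratic residues among the 5: 2.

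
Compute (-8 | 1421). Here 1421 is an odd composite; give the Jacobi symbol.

-1

First reduce: -8 ≡ 1413 (mod 1421).
Reciprocity: 1413 ≡ 1 and 1421 ≡ 1 (mod 4), so (1413/1421) = +(1421/1413).
Reduce top mod 1413: now compute (8/1413).
Pull out 2^3: since 1413 ≡ 5 (mod 8), (2/1413) = -1, so (2/1413)^3 = -1.
Reached (1/1413) = 1. Collecting the sign flips along the way, the symbol is -1.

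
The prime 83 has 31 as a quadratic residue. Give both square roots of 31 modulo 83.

23, 60

Since 83 ≡ 3 (mod 4), a square root of 31 is 31^((83+1)/4) = 31^21 mod 83.
Repeated squaring: 31^2≡48, 31^4≡63, 31^8≡68, 31^16≡59 (mod 83).
31^21 = 31^(16+4+1) ≡ 23 (mod 83).
Check: 23² = 529 ≡ 31 (mod 83). The two roots are 23 and 60.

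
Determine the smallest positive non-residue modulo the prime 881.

(2/881) = +1, so 2 is a residue.
(3/881) = −1, so 3 is the smallest positive non-residue mod 881.

3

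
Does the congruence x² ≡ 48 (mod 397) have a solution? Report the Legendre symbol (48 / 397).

1

Pull out 2^4: since 397 ≡ 5 (mod 8), (2/397) = -1, so (2/397)^4 = +1.
Reciprocity: 3 ≡ 3 and 397 ≡ 1 (mod 4), so (3/397) = +(397/3).
Reduce top mod 3: now compute (1/3).
Reached (1/3) = 1. Collecting the sign flips along the way, the symbol is +1.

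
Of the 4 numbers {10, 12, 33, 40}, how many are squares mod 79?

(10/79) = +1 → QR.
(12/79) = -1 → non-residue.
(33/79) = -1 → non-residue.
(40/79) = +1 → QR.
Total quadratic residues among the 4: 2.

2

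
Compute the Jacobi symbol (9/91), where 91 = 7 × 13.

Reciprocity: 9 ≡ 1 and 91 ≡ 3 (mod 4), so (9/91) = +(91/9).
Reduce top mod 9: now compute (1/9).
Reached (1/9) = 1. Collecting the sign flips along the way, the symbol is +1.

1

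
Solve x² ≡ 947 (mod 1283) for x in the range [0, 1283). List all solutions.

585, 698

Since 1283 ≡ 3 (mod 4), a square root of 947 is 947^((1283+1)/4) = 947^321 mod 1283.
Repeated squaring: 947^2≡1275, 947^4≡64, 947^8≡247, 947^16≡708, 947^32≡894, 947^64≡1210, 947^128≡197, 947^256≡319 (mod 1283).
947^321 = 947^(256+64+1) ≡ 698 (mod 1283).
Check: 698² = 487204 ≡ 947 (mod 1283). The two roots are 585 and 698.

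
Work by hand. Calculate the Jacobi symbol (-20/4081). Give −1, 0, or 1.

1

First reduce: -20 ≡ 4061 (mod 4081).
Reciprocity: 4061 ≡ 1 and 4081 ≡ 1 (mod 4), so (4061/4081) = +(4081/4061).
Reduce top mod 4061: now compute (20/4061).
Pull out 2^2: since 4061 ≡ 5 (mod 8), (2/4061) = -1, so (2/4061)^2 = +1.
Reciprocity: 5 ≡ 1 and 4061 ≡ 1 (mod 4), so (5/4061) = +(4061/5).
Reduce top mod 5: now compute (1/5).
Reached (1/5) = 1. Collecting the sign flips along the way, the symbol is +1.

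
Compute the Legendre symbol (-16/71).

First reduce: -16 ≡ 55 (mod 71).
Reciprocity: 55 ≡ 3 and 71 ≡ 3 (mod 4), so (55/71) = −(71/55).
Reduce top mod 55: now compute (16/55).
Pull out 2^4: since 55 ≡ 7 (mod 8), (2/55) = +1, so (2/55)^4 = +1.
Reached (1/55) = 1. Collecting the sign flips along the way, the symbol is -1.

-1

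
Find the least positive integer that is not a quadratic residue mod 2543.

(2/2543) = +1, so 2 is a residue.
(3/2543) = +1, so 3 is a residue.
(4/2543) = +1, so 4 is a residue.
(5/2543) = −1, so 5 is the smallest positive non-residue mod 2543.

5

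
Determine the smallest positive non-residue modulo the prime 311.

11

(2/311) = +1, so 2 is a residue.
(3/311) = +1, so 3 is a residue.
(4/311) = +1, so 4 is a residue.
(5/311) = +1, so 5 is a residue.
(6/311) = +1, so 6 is a residue.
(7/311) = +1, so 7 is a residue.
(8/311) = +1, so 8 is a residue.
(9/311) = +1, so 9 is a residue.
(10/311) = +1, so 10 is a residue.
(11/311) = −1, so 11 is the smallest positive non-residue mod 311.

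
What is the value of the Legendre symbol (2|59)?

-1

Euler's criterion: (2/59) ≡ 2^29 (mod 59).
2^2 ≡ 4 (mod 59)
2^4 ≡ 16 (mod 59)
2^8 ≡ 20 (mod 59)
2^16 ≡ 46 (mod 59)
2^29 = 2^(16+8+4+1) ≡ 58 (mod 59).
Result is 58 ≡ −1, so (2/59) = −1.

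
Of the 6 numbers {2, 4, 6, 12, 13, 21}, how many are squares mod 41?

(2/41) = +1 → QR.
(4/41) = +1 → QR.
(6/41) = -1 → non-residue.
(12/41) = -1 → non-residue.
(13/41) = -1 → non-residue.
(21/41) = +1 → QR.
Total quadratic residues among the 6: 3.

3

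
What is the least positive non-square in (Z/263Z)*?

(2/263) = +1, so 2 is a residue.
(3/263) = +1, so 3 is a residue.
(4/263) = +1, so 4 is a residue.
(5/263) = −1, so 5 is the smallest positive non-residue mod 263.

5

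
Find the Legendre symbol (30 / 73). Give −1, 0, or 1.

Pull out 2: since 73 ≡ 1 (mod 8), (2/73) = +1.
Reciprocity: 15 ≡ 3 and 73 ≡ 1 (mod 4), so (15/73) = +(73/15).
Reduce top mod 15: now compute (13/15).
Reciprocity: 13 ≡ 1 and 15 ≡ 3 (mod 4), so (13/15) = +(15/13).
Reduce top mod 13: now compute (2/13).
Pull out 2: since 13 ≡ 5 (mod 8), (2/13) = -1.
Reached (1/13) = 1. Collecting the sign flips along the way, the symbol is -1.

-1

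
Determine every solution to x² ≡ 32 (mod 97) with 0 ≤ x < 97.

97 ≡ 1 (mod 4), so we find a root by search.
Trying successive values, 41² = 1681 ≡ 32 (mod 97). The other root is 97 − 41 = 56.

41, 56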